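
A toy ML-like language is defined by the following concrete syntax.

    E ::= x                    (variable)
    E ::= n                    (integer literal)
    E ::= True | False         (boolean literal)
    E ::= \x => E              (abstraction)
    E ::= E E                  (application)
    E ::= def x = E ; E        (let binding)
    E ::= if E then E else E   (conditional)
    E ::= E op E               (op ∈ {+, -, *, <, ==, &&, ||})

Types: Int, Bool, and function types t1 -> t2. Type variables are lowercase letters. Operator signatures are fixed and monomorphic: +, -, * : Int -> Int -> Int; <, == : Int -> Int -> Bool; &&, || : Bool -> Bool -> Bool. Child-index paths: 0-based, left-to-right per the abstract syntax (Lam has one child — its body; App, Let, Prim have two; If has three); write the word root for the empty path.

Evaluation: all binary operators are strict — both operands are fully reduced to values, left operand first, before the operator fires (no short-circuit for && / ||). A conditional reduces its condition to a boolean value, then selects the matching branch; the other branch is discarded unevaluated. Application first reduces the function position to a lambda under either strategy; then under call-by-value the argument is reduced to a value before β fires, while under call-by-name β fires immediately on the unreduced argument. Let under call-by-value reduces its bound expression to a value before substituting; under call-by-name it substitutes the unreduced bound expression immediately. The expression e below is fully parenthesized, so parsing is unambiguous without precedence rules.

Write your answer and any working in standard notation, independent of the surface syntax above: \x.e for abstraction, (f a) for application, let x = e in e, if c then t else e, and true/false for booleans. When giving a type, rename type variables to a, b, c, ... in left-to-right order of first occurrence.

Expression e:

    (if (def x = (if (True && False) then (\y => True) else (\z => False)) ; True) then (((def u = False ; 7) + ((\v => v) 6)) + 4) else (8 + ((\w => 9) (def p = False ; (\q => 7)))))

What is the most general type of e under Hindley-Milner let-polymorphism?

Answer: Int

Trace:
  unify Bool ~ Bool
  unify Bool ~ Bool
  unify Bool ~ Bool
\y._ : a -> Bool
\z._ : b -> Bool
  unify a -> Bool ~ b -> Bool
  unify a ~ b
  unify Bool ~ Bool
let x : forall. b -> Bool
  unify Bool ~ Bool
let u : Bool
  unify Int ~ Int
v : c
\v._ : c -> c
  unify c -> c ~ Int -> d
  unify c ~ Int
  unify Int ~ d
_ _ : Int
  unify Int ~ Int
  unify Int ~ Int
  unify Int ~ Int
  unify Int ~ Int
\w._ : e -> Int
let p : Bool
\q._ : f -> Int
  unify e -> Int ~ (f -> Int) -> g
  unify e ~ f -> Int
  unify Int ~ g
_ _ : Int
  unify Int ~ Int
  unify Int ~ Int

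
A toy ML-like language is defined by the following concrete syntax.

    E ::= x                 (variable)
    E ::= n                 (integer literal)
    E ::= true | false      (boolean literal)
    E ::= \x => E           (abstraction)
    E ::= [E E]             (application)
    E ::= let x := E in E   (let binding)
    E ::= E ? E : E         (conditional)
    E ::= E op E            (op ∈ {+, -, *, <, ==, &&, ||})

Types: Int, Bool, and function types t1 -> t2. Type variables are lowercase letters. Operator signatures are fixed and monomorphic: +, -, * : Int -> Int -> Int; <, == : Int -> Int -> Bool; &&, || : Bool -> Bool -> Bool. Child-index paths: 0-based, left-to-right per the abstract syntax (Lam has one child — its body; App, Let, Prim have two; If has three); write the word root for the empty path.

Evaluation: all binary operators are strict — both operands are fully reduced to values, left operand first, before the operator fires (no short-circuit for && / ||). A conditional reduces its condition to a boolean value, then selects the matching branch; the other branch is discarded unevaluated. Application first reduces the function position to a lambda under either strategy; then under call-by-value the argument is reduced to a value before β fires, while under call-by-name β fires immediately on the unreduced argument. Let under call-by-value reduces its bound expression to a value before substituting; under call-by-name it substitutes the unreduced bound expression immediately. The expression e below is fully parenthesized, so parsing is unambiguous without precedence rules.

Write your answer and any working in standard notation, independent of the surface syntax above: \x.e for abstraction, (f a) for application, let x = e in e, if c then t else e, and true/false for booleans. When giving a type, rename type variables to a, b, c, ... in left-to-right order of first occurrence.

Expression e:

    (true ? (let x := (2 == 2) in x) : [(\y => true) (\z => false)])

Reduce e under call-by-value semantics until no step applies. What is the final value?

Answer: true

Derivation:
step 0: (if true then (let x = (2 == 2) in x) else ((\y.true) (\z.false)))
step 1: [if@root] (let x = (2 == 2) in x)
step 2: [delta@0] (let x = true in x)
step 3: [let@root] true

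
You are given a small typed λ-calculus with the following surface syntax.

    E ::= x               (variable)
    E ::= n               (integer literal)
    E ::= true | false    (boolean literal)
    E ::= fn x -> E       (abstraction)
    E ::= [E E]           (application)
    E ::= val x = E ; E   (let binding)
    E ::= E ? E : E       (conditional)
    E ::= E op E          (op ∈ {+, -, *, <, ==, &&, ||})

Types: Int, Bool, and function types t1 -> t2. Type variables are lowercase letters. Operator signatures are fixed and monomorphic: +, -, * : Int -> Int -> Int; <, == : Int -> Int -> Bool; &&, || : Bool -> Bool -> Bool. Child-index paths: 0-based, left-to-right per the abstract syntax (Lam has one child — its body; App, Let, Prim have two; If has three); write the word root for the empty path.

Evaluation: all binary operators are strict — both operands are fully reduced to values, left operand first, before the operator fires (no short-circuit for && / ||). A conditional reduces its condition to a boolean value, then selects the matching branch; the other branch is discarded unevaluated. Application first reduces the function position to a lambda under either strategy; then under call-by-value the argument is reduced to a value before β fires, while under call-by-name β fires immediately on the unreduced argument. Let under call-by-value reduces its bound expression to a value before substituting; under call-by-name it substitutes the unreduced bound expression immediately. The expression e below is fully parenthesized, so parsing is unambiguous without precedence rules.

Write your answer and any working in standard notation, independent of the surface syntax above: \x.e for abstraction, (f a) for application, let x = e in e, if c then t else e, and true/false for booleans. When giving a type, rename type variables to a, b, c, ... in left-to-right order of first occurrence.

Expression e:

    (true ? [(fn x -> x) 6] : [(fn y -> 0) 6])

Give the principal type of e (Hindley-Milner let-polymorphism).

Trace:
  unify Bool ~ Bool
x : a
\x._ : a -> a
  unify a -> a ~ Int -> b
  unify a ~ Int
  unify Int ~ b
_ _ : Int
\y._ : c -> Int
  unify c -> Int ~ Int -> d
  unify c ~ Int
  unify Int ~ d
_ _ : Int
  unify Int ~ Int

Answer: Int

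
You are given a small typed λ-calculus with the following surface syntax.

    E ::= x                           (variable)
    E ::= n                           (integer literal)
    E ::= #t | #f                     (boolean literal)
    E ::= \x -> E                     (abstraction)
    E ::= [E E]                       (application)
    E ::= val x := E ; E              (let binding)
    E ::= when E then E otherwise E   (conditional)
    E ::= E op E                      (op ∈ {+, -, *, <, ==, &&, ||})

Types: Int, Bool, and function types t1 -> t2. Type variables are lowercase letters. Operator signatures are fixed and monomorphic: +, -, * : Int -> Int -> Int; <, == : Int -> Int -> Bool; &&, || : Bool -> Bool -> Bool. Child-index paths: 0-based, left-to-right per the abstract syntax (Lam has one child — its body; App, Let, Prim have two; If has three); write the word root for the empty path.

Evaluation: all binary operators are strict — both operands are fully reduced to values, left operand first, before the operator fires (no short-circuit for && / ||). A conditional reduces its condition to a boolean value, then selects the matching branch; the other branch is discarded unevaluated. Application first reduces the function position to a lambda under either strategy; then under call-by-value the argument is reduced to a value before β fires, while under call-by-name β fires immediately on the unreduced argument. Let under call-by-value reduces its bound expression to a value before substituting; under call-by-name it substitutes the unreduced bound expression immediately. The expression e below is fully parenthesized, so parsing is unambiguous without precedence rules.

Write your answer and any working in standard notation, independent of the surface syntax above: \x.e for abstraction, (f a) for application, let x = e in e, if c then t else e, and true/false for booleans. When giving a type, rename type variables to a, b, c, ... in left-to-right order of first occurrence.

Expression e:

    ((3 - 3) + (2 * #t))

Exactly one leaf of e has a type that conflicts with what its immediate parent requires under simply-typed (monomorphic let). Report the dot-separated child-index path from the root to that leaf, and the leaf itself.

Answer: 1.1 : true

Working:
  unify Int ~ Int
  unify Int ~ Int
  unify Int ~ Int
  unify Int ~ Int
  unify Bool ~ Int
  FAIL: mismatch Bool ~ Int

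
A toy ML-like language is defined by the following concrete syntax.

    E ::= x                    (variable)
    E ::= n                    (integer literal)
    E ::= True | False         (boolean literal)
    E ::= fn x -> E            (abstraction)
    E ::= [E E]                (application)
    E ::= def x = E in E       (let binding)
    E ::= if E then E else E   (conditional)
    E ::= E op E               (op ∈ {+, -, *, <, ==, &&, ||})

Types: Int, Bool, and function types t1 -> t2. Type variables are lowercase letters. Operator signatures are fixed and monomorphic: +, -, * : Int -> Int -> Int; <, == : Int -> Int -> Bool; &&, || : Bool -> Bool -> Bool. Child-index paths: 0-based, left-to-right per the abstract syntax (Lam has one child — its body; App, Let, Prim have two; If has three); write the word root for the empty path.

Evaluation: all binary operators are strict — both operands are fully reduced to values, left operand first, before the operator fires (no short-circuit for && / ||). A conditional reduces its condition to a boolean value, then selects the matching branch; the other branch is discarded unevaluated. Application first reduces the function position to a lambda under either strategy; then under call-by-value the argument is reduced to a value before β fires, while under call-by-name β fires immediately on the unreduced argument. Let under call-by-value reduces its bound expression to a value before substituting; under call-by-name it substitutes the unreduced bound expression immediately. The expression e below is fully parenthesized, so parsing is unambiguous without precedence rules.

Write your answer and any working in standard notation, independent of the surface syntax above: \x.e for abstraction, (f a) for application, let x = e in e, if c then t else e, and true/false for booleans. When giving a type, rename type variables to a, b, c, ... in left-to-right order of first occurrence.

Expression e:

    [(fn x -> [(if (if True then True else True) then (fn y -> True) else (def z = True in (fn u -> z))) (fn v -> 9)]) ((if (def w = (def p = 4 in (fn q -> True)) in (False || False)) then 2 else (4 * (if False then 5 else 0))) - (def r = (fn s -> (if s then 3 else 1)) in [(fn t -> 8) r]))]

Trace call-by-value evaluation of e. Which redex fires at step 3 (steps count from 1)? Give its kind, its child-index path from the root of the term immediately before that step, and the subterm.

Answer: delta at 1.0.0 : (false || false)

Derivation:
step 0: ((\x.((if (if true then true else true) then (\y.true) else (let z = true in (\u.z))) (\v.9))) ((if (let w = (let p = 4 in (\q.true)) in (false || false)) then 2 else (4 * (if false then 5 else 0))) - (let r = (\s.(if s then 3 else 1)) in ((\t.8) r))))
step 1: [let@1.0.0.0] ((\x.((if (if true then true else true) then (\y.true) else (let z = true in (\u.z))) (\v.9))) ((if (let w = (\q.true) in (false || false)) then 2 else (4 * (if false then 5 else 0))) - (let r = (\s.(if s then 3 else 1)) in ((\t.8) r))))
step 2: [let@1.0.0] ((\x.((if (if true then true else true) then (\y.true) else (let z = true in (\u.z))) (\v.9))) ((if (false || false) then 2 else (4 * (if false then 5 else 0))) - (let r = (\s.(if s then 3 else 1)) in ((\t.8) r))))
step 3: [delta@1.0.0] ((\x.((if (if true then true else true) then (\y.true) else (let z = true in (\u.z))) (\v.9))) ((if false then 2 else (4 * (if false then 5 else 0))) - (let r = (\s.(if s then 3 else 1)) in ((\t.8) r))))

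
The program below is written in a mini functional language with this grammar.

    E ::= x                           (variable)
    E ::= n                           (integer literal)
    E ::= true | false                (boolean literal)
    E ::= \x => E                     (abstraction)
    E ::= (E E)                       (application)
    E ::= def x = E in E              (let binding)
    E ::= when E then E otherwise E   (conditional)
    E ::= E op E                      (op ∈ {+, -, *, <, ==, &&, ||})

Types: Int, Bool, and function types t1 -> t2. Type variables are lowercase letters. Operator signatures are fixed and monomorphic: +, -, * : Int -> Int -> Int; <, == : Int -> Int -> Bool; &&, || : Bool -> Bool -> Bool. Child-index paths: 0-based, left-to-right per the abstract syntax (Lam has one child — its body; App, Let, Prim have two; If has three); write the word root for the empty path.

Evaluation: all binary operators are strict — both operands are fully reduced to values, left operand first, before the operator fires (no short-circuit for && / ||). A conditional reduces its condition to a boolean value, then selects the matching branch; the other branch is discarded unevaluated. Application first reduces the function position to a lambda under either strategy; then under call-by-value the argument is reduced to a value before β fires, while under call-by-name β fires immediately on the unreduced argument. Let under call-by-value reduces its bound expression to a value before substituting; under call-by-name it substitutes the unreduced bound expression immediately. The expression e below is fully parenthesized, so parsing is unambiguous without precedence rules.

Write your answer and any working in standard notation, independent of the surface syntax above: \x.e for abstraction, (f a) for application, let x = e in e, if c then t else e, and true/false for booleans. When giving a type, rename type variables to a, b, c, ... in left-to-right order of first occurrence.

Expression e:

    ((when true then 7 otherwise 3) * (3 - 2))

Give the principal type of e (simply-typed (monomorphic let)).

Answer: Int

Working:
  unify Bool ~ Bool
  unify Int ~ Int
  unify Int ~ Int
  unify Int ~ Int
  unify Int ~ Int
  unify Int ~ Int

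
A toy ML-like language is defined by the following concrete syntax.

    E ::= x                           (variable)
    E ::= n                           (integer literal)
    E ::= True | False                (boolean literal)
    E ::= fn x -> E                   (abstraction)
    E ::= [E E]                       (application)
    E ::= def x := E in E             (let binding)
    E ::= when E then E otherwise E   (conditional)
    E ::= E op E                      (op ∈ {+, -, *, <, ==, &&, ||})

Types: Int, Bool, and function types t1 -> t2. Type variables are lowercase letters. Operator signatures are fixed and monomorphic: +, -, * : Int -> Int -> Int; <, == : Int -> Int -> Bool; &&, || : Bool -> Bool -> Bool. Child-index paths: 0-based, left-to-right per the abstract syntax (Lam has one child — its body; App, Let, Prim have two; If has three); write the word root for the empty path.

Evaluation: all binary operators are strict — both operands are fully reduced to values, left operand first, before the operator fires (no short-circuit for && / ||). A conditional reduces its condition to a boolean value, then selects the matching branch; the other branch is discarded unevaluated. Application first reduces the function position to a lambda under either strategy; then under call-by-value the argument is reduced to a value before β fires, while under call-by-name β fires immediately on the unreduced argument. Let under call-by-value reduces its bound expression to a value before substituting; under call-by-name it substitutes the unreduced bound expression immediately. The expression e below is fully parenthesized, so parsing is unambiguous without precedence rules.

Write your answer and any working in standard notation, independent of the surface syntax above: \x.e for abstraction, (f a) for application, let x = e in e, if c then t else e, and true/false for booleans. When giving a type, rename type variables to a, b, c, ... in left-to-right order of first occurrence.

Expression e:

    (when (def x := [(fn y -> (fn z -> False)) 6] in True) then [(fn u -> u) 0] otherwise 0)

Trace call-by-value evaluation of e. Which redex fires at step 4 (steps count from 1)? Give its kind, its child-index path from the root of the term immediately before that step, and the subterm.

Answer: beta at root : ((\u.u) 0)

Derivation:
step 0: (if (let x = ((\y.(\z.false)) 6) in true) then ((\u.u) 0) else 0)
step 1: [beta@0.0] (if (let x = (\z.false) in true) then ((\u.u) 0) else 0)
step 2: [let@0] (if true then ((\u.u) 0) else 0)
step 3: [if@root] ((\u.u) 0)
step 4: [beta@root] 0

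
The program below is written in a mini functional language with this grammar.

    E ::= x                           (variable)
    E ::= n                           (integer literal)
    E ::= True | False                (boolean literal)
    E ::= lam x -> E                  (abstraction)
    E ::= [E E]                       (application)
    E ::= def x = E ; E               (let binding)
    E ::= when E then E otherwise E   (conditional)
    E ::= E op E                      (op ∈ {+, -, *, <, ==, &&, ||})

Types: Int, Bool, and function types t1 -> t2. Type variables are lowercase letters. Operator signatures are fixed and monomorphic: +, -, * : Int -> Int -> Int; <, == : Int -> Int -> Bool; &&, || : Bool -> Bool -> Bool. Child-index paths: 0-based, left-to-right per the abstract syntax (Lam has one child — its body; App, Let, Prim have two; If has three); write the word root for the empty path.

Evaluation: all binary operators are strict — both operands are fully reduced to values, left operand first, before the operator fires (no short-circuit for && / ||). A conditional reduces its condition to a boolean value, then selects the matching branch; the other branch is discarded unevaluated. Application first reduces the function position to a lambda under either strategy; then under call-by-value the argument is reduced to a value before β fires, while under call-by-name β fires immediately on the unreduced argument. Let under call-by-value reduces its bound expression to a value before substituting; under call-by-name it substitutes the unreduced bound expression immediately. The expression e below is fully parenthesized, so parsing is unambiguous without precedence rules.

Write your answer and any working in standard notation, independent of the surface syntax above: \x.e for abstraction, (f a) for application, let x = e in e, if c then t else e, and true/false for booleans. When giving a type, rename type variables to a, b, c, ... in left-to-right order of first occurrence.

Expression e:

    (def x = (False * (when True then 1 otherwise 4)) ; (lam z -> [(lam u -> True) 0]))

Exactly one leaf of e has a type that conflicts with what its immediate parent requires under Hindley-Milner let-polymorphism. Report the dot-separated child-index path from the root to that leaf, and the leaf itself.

Trace:
  unify Bool ~ Int
  FAIL: mismatch Bool ~ Int

Answer: 0.0 : false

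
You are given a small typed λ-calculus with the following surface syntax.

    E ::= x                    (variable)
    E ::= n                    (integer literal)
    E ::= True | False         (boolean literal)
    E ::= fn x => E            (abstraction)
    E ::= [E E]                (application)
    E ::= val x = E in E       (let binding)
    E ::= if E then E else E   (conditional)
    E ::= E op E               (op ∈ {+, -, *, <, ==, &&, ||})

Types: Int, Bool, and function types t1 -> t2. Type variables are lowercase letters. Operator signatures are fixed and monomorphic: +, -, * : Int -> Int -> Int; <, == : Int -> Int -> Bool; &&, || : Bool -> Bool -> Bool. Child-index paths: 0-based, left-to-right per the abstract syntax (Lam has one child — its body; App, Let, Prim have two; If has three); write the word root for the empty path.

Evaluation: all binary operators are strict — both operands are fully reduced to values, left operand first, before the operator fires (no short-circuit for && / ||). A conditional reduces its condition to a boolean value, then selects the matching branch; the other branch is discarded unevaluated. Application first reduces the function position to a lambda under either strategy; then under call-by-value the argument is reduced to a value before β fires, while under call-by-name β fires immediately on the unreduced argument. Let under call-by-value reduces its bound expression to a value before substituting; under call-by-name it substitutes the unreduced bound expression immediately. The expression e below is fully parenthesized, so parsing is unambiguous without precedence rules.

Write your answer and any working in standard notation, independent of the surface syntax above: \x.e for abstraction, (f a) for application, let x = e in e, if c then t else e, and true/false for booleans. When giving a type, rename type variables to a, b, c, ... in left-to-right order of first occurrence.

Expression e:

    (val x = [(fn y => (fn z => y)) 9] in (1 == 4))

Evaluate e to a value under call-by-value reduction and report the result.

Answer: false

Working:
step 0: (let x = ((\y.(\z.y)) 9) in (1 == 4))
step 1: [beta@0] (let x = (\z.9) in (1 == 4))
step 2: [let@root] (1 == 4)
step 3: [delta@root] false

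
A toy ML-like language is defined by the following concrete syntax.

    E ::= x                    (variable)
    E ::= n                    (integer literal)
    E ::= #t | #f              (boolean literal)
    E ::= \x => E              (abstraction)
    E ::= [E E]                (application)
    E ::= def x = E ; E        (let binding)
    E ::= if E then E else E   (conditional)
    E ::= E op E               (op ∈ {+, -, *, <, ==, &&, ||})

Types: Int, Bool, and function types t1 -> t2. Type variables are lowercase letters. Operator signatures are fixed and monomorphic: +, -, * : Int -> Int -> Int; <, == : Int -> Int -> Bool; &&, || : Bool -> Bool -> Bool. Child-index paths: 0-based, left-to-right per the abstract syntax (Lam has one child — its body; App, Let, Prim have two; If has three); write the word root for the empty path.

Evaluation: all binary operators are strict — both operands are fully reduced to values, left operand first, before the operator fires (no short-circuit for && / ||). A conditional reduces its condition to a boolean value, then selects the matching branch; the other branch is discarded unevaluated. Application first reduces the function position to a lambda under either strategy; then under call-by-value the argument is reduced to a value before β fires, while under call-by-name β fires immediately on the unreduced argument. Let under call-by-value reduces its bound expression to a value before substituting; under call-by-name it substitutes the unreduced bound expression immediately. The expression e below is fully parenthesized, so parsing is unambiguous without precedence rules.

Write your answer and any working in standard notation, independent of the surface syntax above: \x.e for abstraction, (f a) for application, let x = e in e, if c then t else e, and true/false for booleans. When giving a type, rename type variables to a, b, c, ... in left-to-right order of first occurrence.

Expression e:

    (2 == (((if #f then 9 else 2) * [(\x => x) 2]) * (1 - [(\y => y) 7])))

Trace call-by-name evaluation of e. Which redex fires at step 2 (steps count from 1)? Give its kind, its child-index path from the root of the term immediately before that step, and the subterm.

Trace:
step 0: (2 == (((if false then 9 else 2) * ((\x.x) 2)) * (1 - ((\y.y) 7))))
step 1: [if@1.0.0] (2 == ((2 * ((\x.x) 2)) * (1 - ((\y.y) 7))))
step 2: [beta@1.0.1] (2 == ((2 * 2) * (1 - ((\y.y) 7))))

Answer: beta at 1.0.1 : ((\x.x) 2)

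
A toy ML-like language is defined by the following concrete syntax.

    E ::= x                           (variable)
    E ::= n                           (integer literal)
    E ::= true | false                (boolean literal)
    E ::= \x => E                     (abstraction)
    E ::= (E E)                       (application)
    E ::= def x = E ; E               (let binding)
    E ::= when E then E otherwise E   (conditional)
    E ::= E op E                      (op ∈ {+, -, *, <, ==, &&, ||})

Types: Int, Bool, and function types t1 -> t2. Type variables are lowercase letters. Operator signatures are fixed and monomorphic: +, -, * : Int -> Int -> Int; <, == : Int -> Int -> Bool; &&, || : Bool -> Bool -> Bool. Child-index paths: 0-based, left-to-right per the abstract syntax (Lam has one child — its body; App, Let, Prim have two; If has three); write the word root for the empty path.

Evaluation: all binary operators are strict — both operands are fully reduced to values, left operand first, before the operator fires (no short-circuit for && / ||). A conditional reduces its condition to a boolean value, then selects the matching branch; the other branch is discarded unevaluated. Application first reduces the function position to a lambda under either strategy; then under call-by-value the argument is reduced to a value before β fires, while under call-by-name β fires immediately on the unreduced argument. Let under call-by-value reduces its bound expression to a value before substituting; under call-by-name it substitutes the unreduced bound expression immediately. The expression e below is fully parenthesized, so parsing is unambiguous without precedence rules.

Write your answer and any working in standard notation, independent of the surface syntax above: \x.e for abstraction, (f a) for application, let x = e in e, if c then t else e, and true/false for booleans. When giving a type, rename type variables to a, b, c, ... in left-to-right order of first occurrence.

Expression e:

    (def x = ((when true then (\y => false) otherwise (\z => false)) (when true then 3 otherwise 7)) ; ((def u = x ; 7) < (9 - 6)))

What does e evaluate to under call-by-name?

Answer: false

Working:
step 0: (let x = ((if true then (\y.false) else (\z.false)) (if true then 3 else 7)) in ((let u = x in 7) < (9 - 6)))
step 1: [let@root] ((let u = ((if true then (\y.false) else (\z.false)) (if true then 3 else 7)) in 7) < (9 - 6))
step 2: [let@0] (7 < (9 - 6))
step 3: [delta@1] (7 < 3)
step 4: [delta@root] false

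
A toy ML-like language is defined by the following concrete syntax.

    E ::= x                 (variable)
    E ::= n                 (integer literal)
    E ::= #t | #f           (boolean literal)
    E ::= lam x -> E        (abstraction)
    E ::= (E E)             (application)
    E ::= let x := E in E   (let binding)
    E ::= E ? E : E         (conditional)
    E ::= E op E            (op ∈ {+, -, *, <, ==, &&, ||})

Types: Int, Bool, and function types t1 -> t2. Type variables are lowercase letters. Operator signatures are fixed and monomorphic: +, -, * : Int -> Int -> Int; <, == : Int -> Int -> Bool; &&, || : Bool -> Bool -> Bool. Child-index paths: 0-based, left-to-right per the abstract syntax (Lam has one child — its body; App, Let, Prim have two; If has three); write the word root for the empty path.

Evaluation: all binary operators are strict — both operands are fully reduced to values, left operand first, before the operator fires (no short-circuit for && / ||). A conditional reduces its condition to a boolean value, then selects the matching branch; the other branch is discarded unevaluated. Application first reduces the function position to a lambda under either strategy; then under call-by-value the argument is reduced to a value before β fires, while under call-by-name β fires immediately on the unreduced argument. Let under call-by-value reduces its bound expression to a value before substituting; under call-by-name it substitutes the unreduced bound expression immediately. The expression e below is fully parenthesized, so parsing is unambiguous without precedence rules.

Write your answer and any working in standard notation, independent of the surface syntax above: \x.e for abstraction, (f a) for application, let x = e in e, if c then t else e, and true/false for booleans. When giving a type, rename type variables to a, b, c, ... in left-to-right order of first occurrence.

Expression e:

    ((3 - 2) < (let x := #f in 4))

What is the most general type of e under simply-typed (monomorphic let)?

Answer: Bool

Derivation:
  unify Int ~ Int
  unify Int ~ Int
  unify Int ~ Int
let x : Bool
  unify Int ~ Int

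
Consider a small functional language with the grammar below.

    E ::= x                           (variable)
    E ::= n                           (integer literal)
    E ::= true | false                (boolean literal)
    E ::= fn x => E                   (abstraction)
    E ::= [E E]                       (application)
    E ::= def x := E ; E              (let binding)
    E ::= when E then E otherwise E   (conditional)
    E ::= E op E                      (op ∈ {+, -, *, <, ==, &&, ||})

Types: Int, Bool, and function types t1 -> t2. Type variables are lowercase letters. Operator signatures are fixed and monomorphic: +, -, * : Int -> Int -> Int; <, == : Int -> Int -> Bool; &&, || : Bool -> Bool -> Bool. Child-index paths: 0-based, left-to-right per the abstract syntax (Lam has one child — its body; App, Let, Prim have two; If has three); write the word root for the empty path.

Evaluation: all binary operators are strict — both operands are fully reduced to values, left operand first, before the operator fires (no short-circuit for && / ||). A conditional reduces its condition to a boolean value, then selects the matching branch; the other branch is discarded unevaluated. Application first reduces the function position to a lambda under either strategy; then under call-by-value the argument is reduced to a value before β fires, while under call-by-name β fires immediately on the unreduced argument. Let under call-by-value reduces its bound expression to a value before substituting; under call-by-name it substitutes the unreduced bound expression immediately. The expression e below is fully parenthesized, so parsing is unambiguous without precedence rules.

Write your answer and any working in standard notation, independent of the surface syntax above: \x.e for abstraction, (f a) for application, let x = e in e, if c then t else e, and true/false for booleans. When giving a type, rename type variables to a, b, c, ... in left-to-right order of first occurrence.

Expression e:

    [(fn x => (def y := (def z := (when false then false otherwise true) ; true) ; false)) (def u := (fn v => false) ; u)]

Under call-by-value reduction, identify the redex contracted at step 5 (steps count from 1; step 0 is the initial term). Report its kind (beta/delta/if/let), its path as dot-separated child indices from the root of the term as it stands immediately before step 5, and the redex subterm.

Answer: let at root : (let y = true in false)

Derivation:
step 0: ((\x.(let y = (let z = (if false then false else true) in true) in false)) (let u = (\v.false) in u))
step 1: [let@1] ((\x.(let y = (let z = (if false then false else true) in true) in false)) (\v.false))
step 2: [beta@root] (let y = (let z = (if false then false else true) in true) in false)
step 3: [if@0.0] (let y = (let z = true in true) in false)
step 4: [let@0] (let y = true in false)
step 5: [let@root] false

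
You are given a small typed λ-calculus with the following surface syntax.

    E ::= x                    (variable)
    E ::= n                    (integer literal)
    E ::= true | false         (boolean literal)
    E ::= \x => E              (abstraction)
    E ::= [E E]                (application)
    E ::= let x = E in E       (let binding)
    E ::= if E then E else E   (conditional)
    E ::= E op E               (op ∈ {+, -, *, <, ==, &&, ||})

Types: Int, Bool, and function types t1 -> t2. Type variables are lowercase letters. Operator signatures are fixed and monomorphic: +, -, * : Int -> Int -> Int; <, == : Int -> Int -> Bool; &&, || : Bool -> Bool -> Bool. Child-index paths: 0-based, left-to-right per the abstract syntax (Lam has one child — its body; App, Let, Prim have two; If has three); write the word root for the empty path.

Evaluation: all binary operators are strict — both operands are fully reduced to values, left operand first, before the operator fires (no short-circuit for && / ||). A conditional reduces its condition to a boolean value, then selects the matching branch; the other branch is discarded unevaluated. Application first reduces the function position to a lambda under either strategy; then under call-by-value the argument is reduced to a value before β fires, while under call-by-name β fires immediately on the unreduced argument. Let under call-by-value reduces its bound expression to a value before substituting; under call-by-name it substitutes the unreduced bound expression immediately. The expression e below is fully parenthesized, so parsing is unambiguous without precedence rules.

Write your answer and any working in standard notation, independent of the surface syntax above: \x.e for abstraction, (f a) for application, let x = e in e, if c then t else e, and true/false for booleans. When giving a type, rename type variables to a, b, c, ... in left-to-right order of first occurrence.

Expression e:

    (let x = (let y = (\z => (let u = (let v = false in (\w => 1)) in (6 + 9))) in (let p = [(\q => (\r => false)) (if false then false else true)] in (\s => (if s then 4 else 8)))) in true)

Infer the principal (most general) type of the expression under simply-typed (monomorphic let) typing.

Answer: Bool

Working:
let v : Bool
\w._ : b -> Int
let u : b -> Int
  unify Int ~ Int
  unify Int ~ Int
\z._ : a -> Int
let y : a -> Int
\r._ : d -> Bool
\q._ : c -> d -> Bool
  unify Bool ~ Bool
  unify Bool ~ Bool
  unify c -> d -> Bool ~ Bool -> e
  unify c ~ Bool
  unify d -> Bool ~ e
_ _ : d -> Bool
let p : d -> Bool
s : f
  unify f ~ Bool
  unify Int ~ Int
\s._ : Bool -> Int
let x : Bool -> Int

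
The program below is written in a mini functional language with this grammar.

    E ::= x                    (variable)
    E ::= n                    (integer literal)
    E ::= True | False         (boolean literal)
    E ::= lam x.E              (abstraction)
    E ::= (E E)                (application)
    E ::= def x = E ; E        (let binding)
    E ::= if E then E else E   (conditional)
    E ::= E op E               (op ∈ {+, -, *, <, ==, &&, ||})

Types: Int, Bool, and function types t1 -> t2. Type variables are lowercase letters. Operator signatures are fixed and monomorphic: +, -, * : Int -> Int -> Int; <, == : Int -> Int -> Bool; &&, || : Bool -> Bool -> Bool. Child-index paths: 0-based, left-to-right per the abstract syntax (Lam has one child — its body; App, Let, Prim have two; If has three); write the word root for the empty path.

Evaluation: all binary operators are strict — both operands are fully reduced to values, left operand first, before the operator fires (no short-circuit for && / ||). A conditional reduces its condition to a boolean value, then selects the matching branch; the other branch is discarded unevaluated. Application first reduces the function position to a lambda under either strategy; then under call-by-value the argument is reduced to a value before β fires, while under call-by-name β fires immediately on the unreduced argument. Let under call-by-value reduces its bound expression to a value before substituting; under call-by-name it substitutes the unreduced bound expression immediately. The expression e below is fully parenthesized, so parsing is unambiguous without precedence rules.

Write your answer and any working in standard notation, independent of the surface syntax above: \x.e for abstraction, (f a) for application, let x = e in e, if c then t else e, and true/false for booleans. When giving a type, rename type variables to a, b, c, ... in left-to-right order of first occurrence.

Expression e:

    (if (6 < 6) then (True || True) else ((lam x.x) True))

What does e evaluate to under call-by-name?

Answer: true

Trace:
step 0: (if (6 < 6) then (true || true) else ((\x.x) true))
step 1: [delta@0] (if false then (true || true) else ((\x.x) true))
step 2: [if@root] ((\x.x) true)
step 3: [beta@root] true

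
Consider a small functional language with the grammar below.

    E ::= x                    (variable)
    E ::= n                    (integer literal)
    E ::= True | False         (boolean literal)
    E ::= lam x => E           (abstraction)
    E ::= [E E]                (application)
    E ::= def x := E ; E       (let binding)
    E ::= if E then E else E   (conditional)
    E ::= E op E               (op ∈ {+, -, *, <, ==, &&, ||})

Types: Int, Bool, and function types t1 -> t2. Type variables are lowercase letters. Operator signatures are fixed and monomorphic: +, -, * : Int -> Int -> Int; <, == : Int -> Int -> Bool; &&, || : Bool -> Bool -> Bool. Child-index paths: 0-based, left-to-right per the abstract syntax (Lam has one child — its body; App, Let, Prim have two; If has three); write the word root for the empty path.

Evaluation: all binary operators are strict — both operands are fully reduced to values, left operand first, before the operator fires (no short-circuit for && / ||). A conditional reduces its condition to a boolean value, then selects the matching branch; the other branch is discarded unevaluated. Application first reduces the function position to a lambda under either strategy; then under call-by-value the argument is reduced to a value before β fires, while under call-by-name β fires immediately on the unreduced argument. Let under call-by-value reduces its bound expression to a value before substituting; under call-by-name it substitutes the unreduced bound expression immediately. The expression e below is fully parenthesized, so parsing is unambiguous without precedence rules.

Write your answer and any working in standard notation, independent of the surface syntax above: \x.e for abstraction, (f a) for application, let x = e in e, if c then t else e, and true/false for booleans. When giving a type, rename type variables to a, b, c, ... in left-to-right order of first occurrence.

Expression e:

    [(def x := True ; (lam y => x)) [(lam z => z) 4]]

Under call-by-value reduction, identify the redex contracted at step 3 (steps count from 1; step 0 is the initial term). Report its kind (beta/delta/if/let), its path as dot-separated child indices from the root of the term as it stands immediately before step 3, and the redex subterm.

Answer: beta at root : ((\y.true) 4)

Trace:
step 0: ((let x = true in (\y.x)) ((\z.z) 4))
step 1: [let@0] ((\y.true) ((\z.z) 4))
step 2: [beta@1] ((\y.true) 4)
step 3: [beta@root] true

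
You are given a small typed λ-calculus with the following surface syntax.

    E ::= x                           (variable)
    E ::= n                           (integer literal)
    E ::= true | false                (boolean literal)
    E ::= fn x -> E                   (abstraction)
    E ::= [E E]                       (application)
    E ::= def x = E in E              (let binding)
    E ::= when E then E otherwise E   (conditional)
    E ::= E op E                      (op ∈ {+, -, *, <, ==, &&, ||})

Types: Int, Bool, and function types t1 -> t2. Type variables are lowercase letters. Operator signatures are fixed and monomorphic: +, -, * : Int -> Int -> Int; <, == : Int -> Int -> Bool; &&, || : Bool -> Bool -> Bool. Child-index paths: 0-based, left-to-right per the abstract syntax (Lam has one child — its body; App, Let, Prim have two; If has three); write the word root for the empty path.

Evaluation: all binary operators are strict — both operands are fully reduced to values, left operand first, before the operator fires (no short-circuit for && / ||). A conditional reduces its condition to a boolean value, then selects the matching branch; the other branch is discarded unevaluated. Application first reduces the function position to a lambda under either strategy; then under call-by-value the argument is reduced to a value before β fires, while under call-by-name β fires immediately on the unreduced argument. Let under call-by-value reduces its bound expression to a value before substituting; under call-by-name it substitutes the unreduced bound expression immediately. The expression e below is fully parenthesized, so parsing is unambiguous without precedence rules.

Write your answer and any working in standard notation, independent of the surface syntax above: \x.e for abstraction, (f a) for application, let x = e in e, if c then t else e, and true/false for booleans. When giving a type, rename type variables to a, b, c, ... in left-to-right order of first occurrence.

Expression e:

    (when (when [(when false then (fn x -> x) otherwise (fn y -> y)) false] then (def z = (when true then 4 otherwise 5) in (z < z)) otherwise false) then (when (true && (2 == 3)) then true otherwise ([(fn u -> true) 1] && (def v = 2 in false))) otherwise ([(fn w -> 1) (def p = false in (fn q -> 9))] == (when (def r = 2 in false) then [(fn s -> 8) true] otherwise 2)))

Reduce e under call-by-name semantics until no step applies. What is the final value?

Derivation:
step 0: (if (if ((if false then (\x.x) else (\y.y)) false) then (let z = (if true then 4 else 5) in (z < z)) else false) then (if (true && (2 == 3)) then true else (((\u.true) 1) && (let v = 2 in false))) else (((\w.1) (let p = false in (\q.9))) == (if (let r = 2 in false) then ((\s.8) true) else 2)))
step 1: [if@0.0.0] (if (if ((\y.y) false) then (let z = (if true then 4 else 5) in (z < z)) else false) then (if (true && (2 == 3)) then true else (((\u.true) 1) && (let v = 2 in false))) else (((\w.1) (let p = false in (\q.9))) == (if (let r = 2 in false) then ((\s.8) true) else 2)))
step 2: [beta@0.0] (if (if false then (let z = (if true then 4 else 5) in (z < z)) else false) then (if (true && (2 == 3)) then true else (((\u.true) 1) && (let v = 2 in false))) else (((\w.1) (let p = false in (\q.9))) == (if (let r = 2 in false) then ((\s.8) true) else 2)))
step 3: [if@0] (if false then (if (true && (2 == 3)) then true else (((\u.true) 1) && (let v = 2 in false))) else (((\w.1) (let p = false in (\q.9))) == (if (let r = 2 in false) then ((\s.8) true) else 2)))
step 4: [if@root] (((\w.1) (let p = false in (\q.9))) == (if (let r = 2 in false) then ((\s.8) true) else 2))
step 5: [beta@0] (1 == (if (let r = 2 in false) then ((\s.8) true) else 2))
step 6: [let@1.0] (1 == (if false then ((\s.8) true) else 2))
step 7: [if@1] (1 == 2)
step 8: [delta@root] false

Answer: false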